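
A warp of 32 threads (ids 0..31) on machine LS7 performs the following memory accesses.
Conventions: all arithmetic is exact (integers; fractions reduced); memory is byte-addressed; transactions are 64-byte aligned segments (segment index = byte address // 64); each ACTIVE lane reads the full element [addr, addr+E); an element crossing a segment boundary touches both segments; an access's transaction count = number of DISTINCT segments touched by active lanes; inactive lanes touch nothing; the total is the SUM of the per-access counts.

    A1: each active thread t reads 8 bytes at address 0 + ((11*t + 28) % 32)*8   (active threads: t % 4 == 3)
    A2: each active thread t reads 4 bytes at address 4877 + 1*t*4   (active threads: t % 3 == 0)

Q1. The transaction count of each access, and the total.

A1: 4 transactions
A2: 3 transactions

Answer: 4,3; total 7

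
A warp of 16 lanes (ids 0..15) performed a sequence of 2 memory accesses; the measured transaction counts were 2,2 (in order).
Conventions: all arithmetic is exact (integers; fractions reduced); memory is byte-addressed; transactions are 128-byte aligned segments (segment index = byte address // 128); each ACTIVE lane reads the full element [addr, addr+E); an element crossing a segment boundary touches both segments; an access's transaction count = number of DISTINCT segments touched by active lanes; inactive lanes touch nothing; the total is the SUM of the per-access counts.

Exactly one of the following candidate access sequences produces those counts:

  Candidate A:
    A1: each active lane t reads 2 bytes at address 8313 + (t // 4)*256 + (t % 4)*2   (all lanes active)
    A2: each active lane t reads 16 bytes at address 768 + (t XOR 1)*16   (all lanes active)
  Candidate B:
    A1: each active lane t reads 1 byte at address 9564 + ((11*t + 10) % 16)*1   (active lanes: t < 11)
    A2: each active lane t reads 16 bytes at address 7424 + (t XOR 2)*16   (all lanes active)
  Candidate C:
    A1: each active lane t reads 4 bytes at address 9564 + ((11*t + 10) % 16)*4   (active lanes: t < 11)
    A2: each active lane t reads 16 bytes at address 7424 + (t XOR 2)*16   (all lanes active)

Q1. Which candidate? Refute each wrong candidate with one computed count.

A: A1 gives 8 transactions, not 2
B: A1 gives 1 transaction, not 2
C: all counts match (2,2)

Answer: C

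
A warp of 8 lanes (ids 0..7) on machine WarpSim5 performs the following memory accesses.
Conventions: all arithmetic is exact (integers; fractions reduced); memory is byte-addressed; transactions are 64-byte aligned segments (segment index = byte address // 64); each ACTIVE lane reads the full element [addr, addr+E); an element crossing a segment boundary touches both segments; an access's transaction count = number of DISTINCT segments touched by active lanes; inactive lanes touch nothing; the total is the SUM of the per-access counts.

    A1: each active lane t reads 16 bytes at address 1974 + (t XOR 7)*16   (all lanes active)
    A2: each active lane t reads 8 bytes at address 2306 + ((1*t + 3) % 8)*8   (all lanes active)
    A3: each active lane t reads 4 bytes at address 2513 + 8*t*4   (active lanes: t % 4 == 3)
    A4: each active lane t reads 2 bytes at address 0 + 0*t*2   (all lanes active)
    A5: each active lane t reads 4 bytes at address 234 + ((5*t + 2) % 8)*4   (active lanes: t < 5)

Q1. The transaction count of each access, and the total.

A1: 3 transactions
A2: 2 transactions
A3: 2 transactions
A4: 1 transaction
A5: 2 transactions

Answer: 3,2,2,1,2; total 10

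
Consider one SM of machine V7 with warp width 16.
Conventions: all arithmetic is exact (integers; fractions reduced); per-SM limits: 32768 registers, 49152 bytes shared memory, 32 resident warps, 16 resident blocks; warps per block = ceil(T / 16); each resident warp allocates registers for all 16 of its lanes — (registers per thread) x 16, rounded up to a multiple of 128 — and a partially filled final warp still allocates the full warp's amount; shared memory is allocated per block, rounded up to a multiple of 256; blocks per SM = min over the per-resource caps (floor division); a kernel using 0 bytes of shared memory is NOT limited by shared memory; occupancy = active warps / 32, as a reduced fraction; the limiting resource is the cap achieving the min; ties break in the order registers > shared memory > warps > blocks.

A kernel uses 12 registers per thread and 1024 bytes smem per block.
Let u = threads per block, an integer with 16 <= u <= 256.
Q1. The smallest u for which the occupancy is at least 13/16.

Answer: u = 17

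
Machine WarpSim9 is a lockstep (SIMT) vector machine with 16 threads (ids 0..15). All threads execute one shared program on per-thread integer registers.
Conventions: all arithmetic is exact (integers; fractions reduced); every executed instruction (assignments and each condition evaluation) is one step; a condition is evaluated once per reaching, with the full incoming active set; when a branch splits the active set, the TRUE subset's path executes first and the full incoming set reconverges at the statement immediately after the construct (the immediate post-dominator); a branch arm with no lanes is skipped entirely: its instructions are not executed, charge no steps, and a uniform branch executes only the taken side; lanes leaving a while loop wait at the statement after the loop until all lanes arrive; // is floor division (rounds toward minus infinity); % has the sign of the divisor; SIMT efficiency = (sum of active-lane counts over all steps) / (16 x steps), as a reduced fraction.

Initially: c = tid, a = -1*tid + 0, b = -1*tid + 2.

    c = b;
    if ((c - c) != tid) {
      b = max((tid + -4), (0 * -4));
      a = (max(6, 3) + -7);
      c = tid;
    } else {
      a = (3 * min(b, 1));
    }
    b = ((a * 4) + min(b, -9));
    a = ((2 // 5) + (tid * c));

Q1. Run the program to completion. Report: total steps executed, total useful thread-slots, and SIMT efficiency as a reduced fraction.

Answer: 8 steps, 110 useful, 55/64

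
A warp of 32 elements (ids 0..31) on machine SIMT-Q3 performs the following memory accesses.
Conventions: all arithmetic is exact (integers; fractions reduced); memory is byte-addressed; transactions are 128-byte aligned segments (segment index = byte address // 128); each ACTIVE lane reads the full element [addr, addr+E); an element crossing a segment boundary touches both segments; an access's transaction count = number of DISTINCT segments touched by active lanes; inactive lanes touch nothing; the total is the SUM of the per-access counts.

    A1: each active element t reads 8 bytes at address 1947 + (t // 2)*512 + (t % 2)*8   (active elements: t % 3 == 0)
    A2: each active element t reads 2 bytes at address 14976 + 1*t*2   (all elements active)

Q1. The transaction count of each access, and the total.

A1: 11 transactions
A2: 1 transaction

Answer: 11,1; total 12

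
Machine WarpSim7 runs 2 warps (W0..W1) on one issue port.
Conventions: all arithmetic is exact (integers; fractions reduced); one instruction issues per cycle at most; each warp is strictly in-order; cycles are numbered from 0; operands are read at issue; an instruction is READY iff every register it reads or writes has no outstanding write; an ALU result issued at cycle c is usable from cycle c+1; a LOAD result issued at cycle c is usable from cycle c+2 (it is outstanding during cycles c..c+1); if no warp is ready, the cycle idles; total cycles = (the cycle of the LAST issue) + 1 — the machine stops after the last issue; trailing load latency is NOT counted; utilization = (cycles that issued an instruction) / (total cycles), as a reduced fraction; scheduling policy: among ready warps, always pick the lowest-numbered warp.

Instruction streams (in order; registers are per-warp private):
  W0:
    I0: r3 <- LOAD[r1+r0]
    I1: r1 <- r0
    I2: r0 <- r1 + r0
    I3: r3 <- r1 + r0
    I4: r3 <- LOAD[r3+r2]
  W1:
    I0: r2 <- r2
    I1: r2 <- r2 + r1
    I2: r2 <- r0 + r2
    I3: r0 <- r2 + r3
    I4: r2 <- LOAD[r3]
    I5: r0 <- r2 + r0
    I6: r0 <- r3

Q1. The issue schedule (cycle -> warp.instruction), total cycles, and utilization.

cycle 0: W0.I0
cycle 1: W0.I1
cycle 2: W0.I2
cycle 3: W0.I3
cycle 4: W0.I4
cycle 5: W1.I0
cycle 6: W1.I1
cycle 7: W1.I2
cycle 8: W1.I3
cycle 9: W1.I4
cycle 10: idle
cycle 11: W1.I5
cycle 12: W1.I6

Answer: 13 cycles, utilization 12/13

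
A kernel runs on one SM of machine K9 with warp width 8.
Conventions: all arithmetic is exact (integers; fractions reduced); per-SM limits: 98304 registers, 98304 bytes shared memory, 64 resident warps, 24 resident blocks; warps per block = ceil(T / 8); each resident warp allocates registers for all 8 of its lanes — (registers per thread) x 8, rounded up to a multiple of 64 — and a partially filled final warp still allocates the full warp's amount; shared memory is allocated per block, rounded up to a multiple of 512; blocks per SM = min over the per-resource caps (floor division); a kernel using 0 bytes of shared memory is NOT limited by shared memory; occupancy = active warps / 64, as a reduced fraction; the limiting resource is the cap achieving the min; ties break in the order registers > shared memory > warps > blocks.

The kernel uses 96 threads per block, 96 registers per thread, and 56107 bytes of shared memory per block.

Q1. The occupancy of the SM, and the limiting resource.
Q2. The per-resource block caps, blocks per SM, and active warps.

Answer: occupancy 3/16, limited by shared memory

registers: 10 blocks
shared memory: 1 block
warps: 5 blocks
blocks: 24 blocks

Answer: 1 block, 12 active warps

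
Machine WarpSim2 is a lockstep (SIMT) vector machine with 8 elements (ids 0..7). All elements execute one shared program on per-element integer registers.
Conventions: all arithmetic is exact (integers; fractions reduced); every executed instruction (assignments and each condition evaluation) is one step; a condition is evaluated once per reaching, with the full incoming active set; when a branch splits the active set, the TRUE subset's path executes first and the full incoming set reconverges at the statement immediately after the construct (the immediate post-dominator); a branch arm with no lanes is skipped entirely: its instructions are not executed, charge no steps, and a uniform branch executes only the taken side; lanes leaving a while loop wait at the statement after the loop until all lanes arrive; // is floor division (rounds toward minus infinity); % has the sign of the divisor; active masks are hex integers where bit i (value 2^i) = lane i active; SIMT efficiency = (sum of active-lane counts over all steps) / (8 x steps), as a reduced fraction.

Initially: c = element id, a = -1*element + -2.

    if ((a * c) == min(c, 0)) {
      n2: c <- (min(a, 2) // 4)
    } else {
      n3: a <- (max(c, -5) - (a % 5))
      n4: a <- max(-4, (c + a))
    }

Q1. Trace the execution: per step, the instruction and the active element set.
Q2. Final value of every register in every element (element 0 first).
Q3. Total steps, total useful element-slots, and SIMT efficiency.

step 0: eval ((a * c) == min(c, 0))  0xff
step 1: c <- (min(a, 2) // 4)        0x01
step 2: a <- (max(c, -5) - (a % 5))  0xfe
step 3: a <- max(-4, (c + a))        0xfe

Answer: 4 steps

c: -1,1,2,3,4,5,6,7
a: -2,0,3,6,4,7,10,13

steps = 4; useful = 23; efficiency = 23/32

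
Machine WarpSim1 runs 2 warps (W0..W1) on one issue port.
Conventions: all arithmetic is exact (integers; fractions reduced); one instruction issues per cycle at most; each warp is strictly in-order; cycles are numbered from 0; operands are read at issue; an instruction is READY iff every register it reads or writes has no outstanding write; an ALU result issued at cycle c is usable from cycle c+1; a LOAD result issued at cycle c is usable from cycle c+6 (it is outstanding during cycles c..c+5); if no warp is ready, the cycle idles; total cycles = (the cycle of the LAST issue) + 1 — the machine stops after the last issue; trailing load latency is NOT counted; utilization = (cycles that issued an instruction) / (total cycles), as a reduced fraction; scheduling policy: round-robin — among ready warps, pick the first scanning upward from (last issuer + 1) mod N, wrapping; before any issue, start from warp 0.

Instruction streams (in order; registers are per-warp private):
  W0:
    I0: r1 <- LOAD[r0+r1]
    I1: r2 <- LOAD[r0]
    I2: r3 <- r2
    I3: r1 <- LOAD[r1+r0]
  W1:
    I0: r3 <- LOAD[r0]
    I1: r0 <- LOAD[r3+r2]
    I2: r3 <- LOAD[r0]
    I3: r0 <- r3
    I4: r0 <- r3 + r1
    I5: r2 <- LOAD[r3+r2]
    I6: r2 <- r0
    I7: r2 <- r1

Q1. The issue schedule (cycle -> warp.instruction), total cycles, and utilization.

cycle 0: W0.I0
cycle 1: W1.I0
cycle 2: W0.I1
cycle 3: idle
cycle 4: idle
cycle 5: idle
cycle 6: idle
cycle 7: W1.I1
cycle 8: W0.I2
cycle 9: W0.I3
cycle 10: idle
cycle 11: idle
cycle 12: idle
cycle 13: W1.I2
cycle 14: idle
cycle 15: idle
cycle 16: idle
cycle 17: idle
cycle 18: idle
cycle 19: W1.I3
cycle 20: W1.I4
cycle 21: W1.I5
cycle 22: idle
cycle 23: idle
cycle 24: idle
cycle 25: idle
cycle 26: idle
cycle 27: W1.I6
cycle 28: W1.I7

Answer: 29 cycles, utilization 12/29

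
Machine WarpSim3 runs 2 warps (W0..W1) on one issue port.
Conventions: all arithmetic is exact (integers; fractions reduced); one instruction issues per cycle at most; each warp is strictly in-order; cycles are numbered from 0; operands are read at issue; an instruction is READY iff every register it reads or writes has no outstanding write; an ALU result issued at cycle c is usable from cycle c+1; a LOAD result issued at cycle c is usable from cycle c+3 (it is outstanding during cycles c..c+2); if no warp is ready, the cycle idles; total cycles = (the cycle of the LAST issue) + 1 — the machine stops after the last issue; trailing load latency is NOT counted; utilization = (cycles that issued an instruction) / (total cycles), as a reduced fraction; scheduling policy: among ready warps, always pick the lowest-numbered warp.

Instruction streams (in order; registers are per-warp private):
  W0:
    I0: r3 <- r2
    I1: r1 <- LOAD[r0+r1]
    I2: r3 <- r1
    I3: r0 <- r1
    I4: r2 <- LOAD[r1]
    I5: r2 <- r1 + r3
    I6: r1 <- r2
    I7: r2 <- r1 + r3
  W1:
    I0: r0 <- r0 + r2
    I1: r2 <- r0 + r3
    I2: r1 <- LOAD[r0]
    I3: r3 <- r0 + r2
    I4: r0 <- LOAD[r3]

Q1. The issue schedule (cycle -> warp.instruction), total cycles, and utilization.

cycle 0: W0.I0
cycle 1: W0.I1
cycle 2: W1.I0
cycle 3: W1.I1
cycle 4: W0.I2
cycle 5: W0.I3
cycle 6: W0.I4
cycle 7: W1.I2
cycle 8: W1.I3
cycle 9: W0.I5
cycle 10: W0.I6
cycle 11: W0.I7
cycle 12: W1.I4

Answer: 13 cycles, utilization 1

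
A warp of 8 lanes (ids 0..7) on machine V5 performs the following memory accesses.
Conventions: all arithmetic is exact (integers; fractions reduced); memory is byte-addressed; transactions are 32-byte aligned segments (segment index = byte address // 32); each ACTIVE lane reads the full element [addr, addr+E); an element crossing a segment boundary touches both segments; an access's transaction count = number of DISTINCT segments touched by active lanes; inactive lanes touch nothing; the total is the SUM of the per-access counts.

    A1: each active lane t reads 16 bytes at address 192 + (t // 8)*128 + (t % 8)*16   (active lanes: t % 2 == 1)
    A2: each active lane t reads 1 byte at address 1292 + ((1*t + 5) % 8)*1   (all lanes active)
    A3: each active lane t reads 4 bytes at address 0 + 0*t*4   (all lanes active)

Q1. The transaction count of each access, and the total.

A1: 4 transactions
A2: 1 transaction
A3: 1 transaction

Answer: 4,1,1; total 6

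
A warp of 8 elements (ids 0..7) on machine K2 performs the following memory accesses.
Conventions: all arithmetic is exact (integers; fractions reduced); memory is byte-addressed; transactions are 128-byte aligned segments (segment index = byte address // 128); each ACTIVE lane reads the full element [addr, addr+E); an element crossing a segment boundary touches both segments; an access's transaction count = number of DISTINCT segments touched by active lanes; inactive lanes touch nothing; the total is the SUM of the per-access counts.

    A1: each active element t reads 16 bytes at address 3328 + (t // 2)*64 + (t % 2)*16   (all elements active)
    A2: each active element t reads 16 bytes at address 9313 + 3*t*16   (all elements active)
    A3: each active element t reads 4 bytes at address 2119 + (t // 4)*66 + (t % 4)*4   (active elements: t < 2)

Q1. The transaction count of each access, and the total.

A1: 2 transactions
A2: 4 transactions
A3: 1 transaction

Answer: 2,4,1; total 7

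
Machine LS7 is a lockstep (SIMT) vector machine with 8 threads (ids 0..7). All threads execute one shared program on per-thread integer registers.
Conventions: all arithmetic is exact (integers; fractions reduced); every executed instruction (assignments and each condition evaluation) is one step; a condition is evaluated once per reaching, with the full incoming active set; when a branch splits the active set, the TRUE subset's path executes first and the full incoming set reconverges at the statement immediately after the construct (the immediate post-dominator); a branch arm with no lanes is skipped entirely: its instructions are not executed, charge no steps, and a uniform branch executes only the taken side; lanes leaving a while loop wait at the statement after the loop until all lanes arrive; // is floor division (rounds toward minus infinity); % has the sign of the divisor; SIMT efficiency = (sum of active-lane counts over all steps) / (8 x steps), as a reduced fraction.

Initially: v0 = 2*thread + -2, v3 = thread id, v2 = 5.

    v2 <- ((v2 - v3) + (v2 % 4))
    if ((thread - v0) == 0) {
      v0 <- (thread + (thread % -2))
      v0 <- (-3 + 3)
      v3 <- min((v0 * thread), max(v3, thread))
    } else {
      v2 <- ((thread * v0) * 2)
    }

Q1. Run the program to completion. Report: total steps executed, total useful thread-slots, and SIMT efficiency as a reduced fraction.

Answer: 6 steps, 26 useful, 13/24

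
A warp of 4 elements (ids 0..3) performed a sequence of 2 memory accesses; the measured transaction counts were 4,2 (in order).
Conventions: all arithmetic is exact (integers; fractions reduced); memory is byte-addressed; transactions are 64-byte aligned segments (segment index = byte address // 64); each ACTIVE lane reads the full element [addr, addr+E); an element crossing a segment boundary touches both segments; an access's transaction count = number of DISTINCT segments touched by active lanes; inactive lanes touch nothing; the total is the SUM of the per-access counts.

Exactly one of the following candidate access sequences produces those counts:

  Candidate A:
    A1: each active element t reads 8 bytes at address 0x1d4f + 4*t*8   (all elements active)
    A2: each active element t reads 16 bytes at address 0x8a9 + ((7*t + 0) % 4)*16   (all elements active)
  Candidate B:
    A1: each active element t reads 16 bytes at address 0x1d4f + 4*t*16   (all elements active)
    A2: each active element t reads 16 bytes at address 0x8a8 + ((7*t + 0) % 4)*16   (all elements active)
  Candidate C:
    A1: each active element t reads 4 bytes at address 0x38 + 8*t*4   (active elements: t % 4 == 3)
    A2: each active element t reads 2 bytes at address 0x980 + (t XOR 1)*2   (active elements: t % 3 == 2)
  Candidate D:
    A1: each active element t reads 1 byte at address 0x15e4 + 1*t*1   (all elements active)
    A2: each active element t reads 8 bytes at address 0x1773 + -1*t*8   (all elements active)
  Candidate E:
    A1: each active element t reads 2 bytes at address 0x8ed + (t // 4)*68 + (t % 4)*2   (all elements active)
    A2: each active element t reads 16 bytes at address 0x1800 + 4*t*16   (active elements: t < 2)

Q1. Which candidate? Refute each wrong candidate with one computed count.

A: A1 gives 2 transactions, not 4
C: A1 gives 1 transaction, not 4
D: A1 gives 1 transaction, not 4
E: A1 gives 1 transaction, not 4
B: all counts match (4,2)

Answer: B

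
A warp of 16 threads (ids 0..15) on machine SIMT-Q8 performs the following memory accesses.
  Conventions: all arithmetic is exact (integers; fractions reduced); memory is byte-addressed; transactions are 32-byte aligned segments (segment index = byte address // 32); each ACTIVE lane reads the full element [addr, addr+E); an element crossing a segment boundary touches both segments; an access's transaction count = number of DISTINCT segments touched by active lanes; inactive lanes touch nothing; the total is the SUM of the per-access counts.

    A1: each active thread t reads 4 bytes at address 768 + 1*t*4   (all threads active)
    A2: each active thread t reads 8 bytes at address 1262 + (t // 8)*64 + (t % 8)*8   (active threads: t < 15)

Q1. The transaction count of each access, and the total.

A1: 2 transactions
A2: 5 transactions

Answer: 2,5; total 7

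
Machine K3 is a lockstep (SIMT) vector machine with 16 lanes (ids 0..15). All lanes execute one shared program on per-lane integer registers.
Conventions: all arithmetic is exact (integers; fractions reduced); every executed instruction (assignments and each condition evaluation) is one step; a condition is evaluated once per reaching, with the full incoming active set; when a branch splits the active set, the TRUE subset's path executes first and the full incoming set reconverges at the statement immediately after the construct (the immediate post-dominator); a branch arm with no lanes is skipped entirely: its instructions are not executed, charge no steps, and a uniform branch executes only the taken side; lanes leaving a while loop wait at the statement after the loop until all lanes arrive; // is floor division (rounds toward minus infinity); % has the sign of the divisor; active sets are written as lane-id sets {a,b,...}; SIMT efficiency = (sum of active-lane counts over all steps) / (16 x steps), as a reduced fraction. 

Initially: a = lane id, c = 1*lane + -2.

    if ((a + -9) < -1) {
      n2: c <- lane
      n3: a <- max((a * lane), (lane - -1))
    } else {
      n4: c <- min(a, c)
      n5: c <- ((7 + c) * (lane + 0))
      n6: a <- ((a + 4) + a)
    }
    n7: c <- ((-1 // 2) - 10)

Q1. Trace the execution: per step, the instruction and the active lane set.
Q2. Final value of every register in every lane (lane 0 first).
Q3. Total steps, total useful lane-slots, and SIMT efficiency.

step 0: eval ((a + -9) < -1)         {0,1,2,3,4,5,6,7,8,9,10,11,12,13,14,15}
step 1: c <- lane                    {0,1,2,3,4,5,6,7}
step 2: a <- max((a * lane), (lane - -1)) {0,1,2,3,4,5,6,7}
step 3: c <- min(a, c)               {8,9,10,11,12,13,14,15}
step 4: c <- ((7 + c) * (lane + 0))  {8,9,10,11,12,13,14,15}
step 5: a <- ((a + 4) + a)           {8,9,10,11,12,13,14,15}
step 6: c <- ((-1 // 2) - 10)        {0,1,2,3,4,5,6,7,8,9,10,11,12,13,14,15}

Answer: 7 steps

a: 1,2,4,9,16,25,36,49,20,22,24,26,28,30,32,34
c: -11,-11,-11,-11,-11,-11,-11,-11,-11,-11,-11,-11,-11,-11,-11,-11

steps = 7; useful = 72; efficiency = 72/112 = 9/14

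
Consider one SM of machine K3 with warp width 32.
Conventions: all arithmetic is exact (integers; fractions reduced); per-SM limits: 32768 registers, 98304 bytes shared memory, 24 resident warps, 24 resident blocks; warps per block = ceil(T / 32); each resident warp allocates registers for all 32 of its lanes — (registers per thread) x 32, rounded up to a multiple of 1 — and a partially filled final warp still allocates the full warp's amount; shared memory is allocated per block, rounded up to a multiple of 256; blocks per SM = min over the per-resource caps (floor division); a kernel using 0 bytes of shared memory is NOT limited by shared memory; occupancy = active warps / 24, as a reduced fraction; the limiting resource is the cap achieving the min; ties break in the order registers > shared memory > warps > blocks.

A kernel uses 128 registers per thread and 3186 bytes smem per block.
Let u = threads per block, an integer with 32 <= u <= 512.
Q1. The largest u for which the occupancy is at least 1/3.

Answer: u = 256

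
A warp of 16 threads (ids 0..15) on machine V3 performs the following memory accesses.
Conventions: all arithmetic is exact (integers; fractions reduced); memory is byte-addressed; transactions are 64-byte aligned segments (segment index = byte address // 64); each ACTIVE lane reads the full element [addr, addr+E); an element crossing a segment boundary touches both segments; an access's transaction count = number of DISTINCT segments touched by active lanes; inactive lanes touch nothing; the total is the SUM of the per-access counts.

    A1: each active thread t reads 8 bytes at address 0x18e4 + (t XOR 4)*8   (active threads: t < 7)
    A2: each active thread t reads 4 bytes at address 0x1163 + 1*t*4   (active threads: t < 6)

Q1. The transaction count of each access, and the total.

A1: 2 transactions
A2: 1 transaction

Answer: 2,1; total 3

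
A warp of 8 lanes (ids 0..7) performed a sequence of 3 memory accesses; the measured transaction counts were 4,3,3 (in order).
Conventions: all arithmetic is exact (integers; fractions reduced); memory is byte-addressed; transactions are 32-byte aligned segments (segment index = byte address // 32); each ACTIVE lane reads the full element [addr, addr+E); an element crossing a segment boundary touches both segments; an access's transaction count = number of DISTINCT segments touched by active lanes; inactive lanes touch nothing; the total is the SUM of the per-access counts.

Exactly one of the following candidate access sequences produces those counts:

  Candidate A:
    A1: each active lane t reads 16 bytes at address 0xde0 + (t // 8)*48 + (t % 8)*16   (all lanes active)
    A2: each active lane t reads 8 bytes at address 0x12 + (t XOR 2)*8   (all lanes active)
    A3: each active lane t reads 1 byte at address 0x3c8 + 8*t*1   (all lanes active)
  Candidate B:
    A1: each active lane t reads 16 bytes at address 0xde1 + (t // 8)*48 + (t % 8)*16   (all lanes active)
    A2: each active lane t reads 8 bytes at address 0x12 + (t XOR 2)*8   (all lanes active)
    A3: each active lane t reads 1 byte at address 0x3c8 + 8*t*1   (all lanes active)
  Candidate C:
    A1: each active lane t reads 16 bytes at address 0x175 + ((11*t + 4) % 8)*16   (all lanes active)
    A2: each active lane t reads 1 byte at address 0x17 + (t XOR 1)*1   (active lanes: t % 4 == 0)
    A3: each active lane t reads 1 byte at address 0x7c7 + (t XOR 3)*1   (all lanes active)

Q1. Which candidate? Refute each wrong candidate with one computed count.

B: A1 gives 5 transactions, not 4
C: A1 gives 5 transactions, not 4
A: all counts match (4,3,3)

Answer: A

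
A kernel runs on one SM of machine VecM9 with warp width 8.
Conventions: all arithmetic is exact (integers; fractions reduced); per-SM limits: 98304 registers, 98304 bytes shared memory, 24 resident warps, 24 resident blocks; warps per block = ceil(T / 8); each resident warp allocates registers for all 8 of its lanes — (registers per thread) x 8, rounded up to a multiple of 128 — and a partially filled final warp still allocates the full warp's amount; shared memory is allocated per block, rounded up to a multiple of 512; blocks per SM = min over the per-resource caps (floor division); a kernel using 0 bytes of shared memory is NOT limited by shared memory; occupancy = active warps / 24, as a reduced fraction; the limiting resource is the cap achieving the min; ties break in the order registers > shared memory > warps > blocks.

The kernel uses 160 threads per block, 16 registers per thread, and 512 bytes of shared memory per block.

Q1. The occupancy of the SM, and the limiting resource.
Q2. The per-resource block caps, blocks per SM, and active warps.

Answer: occupancy 5/6, limited by warps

registers: 38 blocks
shared memory: 192 blocks
warps: 1 block
blocks: 24 blocks

Answer: 1 block, 20 active warps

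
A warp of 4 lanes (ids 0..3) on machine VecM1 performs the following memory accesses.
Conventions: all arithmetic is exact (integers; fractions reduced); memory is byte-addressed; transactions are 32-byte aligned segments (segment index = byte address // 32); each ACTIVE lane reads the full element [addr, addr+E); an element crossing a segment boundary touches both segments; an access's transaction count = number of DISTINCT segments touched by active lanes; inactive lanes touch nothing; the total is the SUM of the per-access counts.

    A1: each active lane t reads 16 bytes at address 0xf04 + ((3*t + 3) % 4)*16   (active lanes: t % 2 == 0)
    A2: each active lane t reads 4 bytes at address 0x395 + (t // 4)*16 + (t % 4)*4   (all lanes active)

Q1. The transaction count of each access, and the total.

A1: 3 transactions
A2: 2 transactions

Answer: 3,2; total 5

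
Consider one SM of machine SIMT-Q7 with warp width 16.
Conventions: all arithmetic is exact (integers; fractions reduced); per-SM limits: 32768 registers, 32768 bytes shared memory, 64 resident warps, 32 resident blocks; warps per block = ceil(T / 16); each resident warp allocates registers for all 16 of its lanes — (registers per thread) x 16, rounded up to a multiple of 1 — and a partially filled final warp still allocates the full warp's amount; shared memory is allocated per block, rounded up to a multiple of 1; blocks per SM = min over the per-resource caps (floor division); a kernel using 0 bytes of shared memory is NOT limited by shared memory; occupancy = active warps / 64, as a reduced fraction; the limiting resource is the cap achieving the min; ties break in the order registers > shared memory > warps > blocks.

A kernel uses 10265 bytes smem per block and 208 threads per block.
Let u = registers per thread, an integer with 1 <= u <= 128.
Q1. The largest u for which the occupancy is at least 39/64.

Answer: u = 52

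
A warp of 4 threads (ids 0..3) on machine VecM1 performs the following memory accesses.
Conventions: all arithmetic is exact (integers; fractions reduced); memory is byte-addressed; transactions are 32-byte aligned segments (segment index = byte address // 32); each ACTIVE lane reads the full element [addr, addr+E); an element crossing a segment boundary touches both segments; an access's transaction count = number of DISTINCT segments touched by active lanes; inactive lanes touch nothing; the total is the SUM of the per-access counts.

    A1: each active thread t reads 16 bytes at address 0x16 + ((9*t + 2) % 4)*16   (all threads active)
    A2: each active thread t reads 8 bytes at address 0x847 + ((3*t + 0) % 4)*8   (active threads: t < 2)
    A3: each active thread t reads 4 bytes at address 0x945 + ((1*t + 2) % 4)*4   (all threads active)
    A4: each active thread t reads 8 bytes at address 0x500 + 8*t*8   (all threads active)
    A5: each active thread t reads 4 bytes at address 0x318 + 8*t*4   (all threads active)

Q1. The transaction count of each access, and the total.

A1: 3 transactions
A2: 2 transactions
A3: 1 transaction
A4: 4 transactions
A5: 4 transactions

Answer: 3,2,1,4,4; total 14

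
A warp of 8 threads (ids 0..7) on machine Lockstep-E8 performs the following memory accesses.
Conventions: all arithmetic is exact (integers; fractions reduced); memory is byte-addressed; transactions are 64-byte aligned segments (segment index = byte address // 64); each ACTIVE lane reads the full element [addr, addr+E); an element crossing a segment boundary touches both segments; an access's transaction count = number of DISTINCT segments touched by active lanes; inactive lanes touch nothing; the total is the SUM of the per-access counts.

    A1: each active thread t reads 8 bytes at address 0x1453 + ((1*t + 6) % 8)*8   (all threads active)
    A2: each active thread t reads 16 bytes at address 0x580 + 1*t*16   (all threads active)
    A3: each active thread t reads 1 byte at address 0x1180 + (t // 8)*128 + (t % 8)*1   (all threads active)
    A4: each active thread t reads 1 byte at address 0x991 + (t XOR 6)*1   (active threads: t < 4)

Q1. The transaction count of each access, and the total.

A1: 2 transactions
A2: 2 transactions
A3: 1 transaction
A4: 1 transaction

Answer: 2,2,1,1; total 6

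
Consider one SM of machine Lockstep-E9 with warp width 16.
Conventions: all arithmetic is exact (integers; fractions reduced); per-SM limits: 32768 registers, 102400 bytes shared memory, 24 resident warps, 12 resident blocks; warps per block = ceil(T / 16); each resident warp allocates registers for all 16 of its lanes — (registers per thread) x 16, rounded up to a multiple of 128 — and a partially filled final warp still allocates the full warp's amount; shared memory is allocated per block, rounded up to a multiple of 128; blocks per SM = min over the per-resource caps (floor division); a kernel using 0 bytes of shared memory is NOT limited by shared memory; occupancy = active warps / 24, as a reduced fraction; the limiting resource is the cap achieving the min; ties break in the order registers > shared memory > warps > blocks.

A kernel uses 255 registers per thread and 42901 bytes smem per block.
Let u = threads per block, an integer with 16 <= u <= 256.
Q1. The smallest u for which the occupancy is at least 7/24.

Answer: u = 49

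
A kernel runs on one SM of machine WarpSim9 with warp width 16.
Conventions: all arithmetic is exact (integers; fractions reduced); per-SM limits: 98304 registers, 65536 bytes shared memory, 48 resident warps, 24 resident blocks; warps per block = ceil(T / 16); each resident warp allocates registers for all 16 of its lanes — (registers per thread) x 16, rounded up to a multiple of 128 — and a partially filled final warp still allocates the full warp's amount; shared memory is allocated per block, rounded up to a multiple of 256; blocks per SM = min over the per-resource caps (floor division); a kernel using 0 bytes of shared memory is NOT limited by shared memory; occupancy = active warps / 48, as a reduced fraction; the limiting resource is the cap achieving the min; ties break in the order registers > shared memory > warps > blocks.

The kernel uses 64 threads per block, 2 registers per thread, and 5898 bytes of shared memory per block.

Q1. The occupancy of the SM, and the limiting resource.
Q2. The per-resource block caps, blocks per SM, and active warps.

Answer: occupancy 5/6, limited by shared memory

registers: 192 blocks
shared memory: 10 blocks
warps: 12 blocks
blocks: 24 blocks

Answer: 10 blocks, 40 active warps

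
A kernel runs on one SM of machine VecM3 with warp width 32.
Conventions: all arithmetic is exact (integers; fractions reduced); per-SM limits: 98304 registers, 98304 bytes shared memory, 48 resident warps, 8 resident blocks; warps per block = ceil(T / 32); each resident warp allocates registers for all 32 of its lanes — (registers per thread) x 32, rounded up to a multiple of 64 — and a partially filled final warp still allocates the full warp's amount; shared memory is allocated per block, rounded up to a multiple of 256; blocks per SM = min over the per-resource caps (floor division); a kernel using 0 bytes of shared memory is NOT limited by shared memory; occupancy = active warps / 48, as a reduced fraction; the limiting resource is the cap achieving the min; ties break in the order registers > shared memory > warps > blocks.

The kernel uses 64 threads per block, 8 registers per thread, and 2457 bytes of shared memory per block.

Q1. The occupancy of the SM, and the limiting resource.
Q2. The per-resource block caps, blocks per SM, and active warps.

Answer: occupancy 1/3, limited by blocks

registers: 192 blocks
shared memory: 38 blocks
warps: 24 blocks
blocks: 8 blocks

Answer: 8 blocks, 16 active warps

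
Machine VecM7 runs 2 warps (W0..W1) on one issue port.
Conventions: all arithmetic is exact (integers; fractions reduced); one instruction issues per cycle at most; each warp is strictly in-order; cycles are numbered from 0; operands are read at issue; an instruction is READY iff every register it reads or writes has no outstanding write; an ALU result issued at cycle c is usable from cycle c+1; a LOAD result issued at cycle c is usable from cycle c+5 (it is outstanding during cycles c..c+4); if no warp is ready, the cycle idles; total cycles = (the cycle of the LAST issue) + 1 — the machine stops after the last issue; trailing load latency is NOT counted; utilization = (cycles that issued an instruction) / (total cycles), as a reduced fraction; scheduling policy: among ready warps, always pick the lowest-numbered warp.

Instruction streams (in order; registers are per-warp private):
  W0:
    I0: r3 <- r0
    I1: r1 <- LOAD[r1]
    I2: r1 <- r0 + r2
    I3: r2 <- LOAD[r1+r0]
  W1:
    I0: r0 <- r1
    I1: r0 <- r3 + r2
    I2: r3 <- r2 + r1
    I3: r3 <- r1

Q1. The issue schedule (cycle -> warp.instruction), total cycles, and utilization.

cycle 0: W0.I0
cycle 1: W0.I1
cycle 2: W1.I0
cycle 3: W1.I1
cycle 4: W1.I2
cycle 5: W1.I3
cycle 6: W0.I2
cycle 7: W0.I3

Answer: 8 cycles, utilization 1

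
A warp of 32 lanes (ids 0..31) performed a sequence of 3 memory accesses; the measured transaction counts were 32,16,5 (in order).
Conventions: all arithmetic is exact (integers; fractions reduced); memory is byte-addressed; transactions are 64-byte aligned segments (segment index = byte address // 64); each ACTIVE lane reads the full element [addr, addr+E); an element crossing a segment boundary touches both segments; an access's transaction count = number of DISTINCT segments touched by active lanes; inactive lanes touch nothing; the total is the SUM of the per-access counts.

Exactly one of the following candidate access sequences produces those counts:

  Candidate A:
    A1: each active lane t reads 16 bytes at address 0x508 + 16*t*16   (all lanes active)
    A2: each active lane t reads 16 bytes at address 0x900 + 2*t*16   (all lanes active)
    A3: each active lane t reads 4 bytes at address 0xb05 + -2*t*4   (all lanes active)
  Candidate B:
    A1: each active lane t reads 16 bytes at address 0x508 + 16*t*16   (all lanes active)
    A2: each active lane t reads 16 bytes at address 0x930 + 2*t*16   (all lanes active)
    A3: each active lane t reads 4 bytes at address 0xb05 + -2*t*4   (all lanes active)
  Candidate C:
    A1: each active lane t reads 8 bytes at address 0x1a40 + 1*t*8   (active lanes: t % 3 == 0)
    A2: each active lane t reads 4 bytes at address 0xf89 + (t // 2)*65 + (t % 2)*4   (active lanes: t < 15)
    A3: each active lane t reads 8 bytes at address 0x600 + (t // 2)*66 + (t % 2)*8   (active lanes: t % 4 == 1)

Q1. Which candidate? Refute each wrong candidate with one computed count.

B: A2 gives 17 transactions, not 16
C: A1 gives 4 transactions, not 32
A: all counts match (32,16,5)

Answer: A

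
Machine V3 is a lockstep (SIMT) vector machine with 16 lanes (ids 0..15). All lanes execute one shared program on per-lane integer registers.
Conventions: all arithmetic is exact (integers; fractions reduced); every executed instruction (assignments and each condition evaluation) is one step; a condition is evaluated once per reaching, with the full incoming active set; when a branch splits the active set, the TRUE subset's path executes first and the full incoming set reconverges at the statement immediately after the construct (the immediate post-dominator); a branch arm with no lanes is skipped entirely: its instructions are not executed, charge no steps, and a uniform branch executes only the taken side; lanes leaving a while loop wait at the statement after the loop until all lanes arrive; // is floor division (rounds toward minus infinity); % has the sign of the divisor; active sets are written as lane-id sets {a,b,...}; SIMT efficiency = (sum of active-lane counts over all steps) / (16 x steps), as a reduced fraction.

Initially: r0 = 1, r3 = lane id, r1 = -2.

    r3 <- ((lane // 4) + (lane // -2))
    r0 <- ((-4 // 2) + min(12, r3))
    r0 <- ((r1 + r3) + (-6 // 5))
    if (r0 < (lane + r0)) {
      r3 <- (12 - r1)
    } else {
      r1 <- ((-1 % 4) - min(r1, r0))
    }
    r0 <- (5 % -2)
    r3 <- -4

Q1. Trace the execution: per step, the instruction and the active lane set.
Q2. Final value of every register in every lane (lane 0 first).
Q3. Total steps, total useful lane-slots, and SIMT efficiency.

step 0: r3 <- ((lane // 4) + (lane // -2)) {0,1,2,3,4,5,6,7,8,9,10,11,12,13,14,15}
step 1: r0 <- ((-4 // 2) + min(12, r3)) {0,1,2,3,4,5,6,7,8,9,10,11,12,13,14,15}
step 2: r0 <- ((r1 + r3) + (-6 // 5)) {0,1,2,3,4,5,6,7,8,9,10,11,12,13,14,15}
step 3: eval (r0 < (lane + r0))      {0,1,2,3,4,5,6,7,8,9,10,11,12,13,14,15}
step 4: r3 <- (12 - r1)              {1,2,3,4,5,6,7,8,9,10,11,12,13,14,15}
step 5: r1 <- ((-1 % 4) - min(r1, r0)) {0}
step 6: r0 <- (5 % -2)               {0,1,2,3,4,5,6,7,8,9,10,11,12,13,14,15}
step 7: r3 <- -4                     {0,1,2,3,4,5,6,7,8,9,10,11,12,13,14,15}

Answer: 8 steps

r0: -1,-1,-1,-1,-1,-1,-1,-1,-1,-1,-1,-1,-1,-1,-1,-1
r3: -4,-4,-4,-4,-4,-4,-4,-4,-4,-4,-4,-4,-4,-4,-4,-4
r1: 7,-2,-2,-2,-2,-2,-2,-2,-2,-2,-2,-2,-2,-2,-2,-2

steps = 8; useful = 112; efficiency = 112/128 = 7/8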